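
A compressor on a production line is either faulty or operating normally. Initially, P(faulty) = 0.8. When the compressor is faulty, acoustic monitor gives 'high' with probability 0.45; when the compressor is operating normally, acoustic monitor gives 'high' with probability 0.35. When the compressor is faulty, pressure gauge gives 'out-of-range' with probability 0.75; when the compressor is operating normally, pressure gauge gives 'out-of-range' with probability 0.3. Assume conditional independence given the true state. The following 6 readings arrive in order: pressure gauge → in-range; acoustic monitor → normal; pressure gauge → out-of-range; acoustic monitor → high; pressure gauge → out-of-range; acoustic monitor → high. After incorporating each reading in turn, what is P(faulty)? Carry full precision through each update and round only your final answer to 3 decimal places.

Apply Bayes' rule sequentially, carrying P(faulty) forward.
After pressure gauge='in-range': P(faulty) = 0.25·0.8000 / (0.25·0.8000 + 0.7·0.2000) ≈ 0.5882
After acoustic monitor='normal': P(faulty) = 0.55·0.5882 / (0.55·0.5882 + 0.65·0.4118) ≈ 0.5473
After pressure gauge='out-of-range': P(faulty) = 0.75·0.5473 / (0.75·0.5473 + 0.3·0.4527) ≈ 0.7514
After acoustic monitor='high': P(faulty) = 0.45·0.7514 / (0.45·0.7514 + 0.35·0.2486) ≈ 0.7953
After pressure gauge='out-of-range': P(faulty) = 0.75·0.7953 / (0.75·0.7953 + 0.3·0.2047) ≈ 0.9067
After acoustic monitor='high': P(faulty) = 0.45·0.9067 / (0.45·0.9067 + 0.35·0.0933) ≈ 0.9259

0.926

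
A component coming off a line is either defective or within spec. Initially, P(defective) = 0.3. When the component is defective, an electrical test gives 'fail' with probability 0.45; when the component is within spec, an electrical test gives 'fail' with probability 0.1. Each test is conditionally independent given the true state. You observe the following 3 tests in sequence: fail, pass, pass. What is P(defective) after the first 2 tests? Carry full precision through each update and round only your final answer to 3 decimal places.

0.541

After 'fail': P(defective) = 0.45·0.3000 / (0.45·0.3000 + 0.1·0.7000) ≈ 0.6585
After 'pass': P(defective) = 0.55·0.6585 / (0.55·0.6585 + 0.9·0.3415) ≈ 0.5410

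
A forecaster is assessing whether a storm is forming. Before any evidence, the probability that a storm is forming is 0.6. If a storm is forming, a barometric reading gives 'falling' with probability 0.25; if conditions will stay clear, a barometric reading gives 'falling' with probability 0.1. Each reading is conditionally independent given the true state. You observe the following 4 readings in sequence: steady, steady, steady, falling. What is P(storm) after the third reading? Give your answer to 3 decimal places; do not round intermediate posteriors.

After 'steady': P(storm) = 0.75·0.6000 / (0.75·0.6000 + 0.9·0.4000) ≈ 0.5556
After 'steady': P(storm) = 0.75·0.5556 / (0.75·0.5556 + 0.9·0.4444) ≈ 0.5102
After 'steady': P(storm) = 0.75·0.5102 / (0.75·0.5102 + 0.9·0.4898) ≈ 0.4647

0.465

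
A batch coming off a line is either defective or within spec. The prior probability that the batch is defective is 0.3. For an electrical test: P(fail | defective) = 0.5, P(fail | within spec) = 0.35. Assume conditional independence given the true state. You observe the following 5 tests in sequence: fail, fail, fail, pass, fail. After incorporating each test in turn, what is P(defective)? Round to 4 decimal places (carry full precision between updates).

After 'fail': P(defective) = 0.5·0.3000 / (0.5·0.3000 + 0.35·0.7000) ≈ 0.3797
After 'fail': P(defective) = 0.5·0.3797 / (0.5·0.3797 + 0.35·0.6203) ≈ 0.4666
After 'fail': P(defective) = 0.5·0.4666 / (0.5·0.4666 + 0.35·0.5334) ≈ 0.5555
After 'pass': P(defective) = 0.5·0.5555 / (0.5·0.5555 + 0.65·0.4445) ≈ 0.4901
After 'fail': P(defective) = 0.5·0.4901 / (0.5·0.4901 + 0.35·0.5099) ≈ 0.5786

0.5786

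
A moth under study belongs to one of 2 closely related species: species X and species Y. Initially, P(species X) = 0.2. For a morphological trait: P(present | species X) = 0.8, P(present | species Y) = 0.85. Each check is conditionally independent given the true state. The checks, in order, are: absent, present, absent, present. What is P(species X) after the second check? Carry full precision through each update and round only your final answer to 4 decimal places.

Each posterior becomes the prior for the next update.
After 'absent': P(species X) = 0.2·0.2000 / (0.2·0.2000 + 0.15·0.8000) ≈ 0.2500
After 'present': P(species X) = 0.8·0.2500 / (0.8·0.2500 + 0.85·0.7500) ≈ 0.2388

0.2388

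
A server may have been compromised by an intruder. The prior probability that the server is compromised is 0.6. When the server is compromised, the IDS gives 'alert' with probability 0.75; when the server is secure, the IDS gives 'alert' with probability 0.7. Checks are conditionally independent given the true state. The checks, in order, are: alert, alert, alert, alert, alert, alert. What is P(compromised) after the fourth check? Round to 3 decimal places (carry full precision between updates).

Apply Bayes' rule sequentially, carrying P(compromised) forward.
After 'alert': P(compromised) = 0.75·0.6000 / (0.75·0.6000 + 0.7·0.4000) ≈ 0.6164
After 'alert': P(compromised) = 0.75·0.6164 / (0.75·0.6164 + 0.7·0.3836) ≈ 0.6326
After 'alert': P(compromised) = 0.75·0.6326 / (0.75·0.6326 + 0.7·0.3674) ≈ 0.6485
After 'alert': P(compromised) = 0.75·0.6485 / (0.75·0.6485 + 0.7·0.3515) ≈ 0.6641

0.664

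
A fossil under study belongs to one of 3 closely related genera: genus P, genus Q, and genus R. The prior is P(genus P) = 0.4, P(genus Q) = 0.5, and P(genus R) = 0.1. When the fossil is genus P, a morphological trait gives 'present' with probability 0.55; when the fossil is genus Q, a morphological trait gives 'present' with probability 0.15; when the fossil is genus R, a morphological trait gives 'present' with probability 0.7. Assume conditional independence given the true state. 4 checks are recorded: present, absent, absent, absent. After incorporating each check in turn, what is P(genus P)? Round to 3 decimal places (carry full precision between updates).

Each posterior becomes the prior for the next update.
After 'present': normaliser = 0.55·0.4000 + 0.15·0.5000 + 0.7·0.1000; P(genus P) ≈ 0.6027, P(genus Q) ≈ 0.2055, P(genus R) ≈ 0.1918
After 'absent': normaliser = 0.45·0.6027 + 0.85·0.2055 + 0.3·0.1918; P(genus P) ≈ 0.5388, P(genus Q) ≈ 0.3469, P(genus R) ≈ 0.1143
After 'absent': normaliser = 0.45·0.5388 + 0.85·0.3469 + 0.3·0.1143; P(genus P) ≈ 0.4241, P(genus Q) ≈ 0.5159, P(genus R) ≈ 0.0600
After 'absent': normaliser = 0.45·0.4241 + 0.85·0.5159 + 0.3·0.0600; P(genus P) ≈ 0.2948, P(genus Q) ≈ 0.6774, P(genus R) ≈ 0.0278

0.295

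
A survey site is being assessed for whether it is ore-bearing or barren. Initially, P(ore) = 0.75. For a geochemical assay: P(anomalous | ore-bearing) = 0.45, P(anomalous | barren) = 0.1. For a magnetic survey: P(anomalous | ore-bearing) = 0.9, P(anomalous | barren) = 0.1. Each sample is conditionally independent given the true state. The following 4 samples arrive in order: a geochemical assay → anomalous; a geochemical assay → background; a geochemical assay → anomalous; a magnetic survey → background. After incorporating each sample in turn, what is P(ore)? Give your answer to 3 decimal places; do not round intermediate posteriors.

After a geochemical assay='anomalous': P(ore) = 0.45·0.7500 / (0.45·0.7500 + 0.1·0.2500) ≈ 0.9310
After a geochemical assay='background': P(ore) = 0.55·0.9310 / (0.55·0.9310 + 0.9·0.0690) ≈ 0.8919
After a geochemical assay='anomalous': P(ore) = 0.45·0.8919 / (0.45·0.8919 + 0.1·0.1081) ≈ 0.9738
After a magnetic survey='background': P(ore) = 0.1·0.9738 / (0.1·0.9738 + 0.9·0.0262) ≈ 0.8049

0.805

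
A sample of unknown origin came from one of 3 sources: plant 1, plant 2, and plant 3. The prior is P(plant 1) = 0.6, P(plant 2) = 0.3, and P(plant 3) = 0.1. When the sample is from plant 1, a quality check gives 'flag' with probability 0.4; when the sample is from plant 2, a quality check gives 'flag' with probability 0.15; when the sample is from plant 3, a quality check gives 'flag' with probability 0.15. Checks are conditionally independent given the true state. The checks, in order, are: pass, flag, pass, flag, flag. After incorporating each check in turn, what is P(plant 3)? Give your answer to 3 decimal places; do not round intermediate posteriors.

0.016

After 'pass': normaliser = 0.6·0.6000 + 0.85·0.3000 + 0.85·0.1000; P(plant 1) ≈ 0.5143, P(plant 2) ≈ 0.3643, P(plant 3) ≈ 0.1214
After 'flag': normaliser = 0.4·0.5143 + 0.15·0.3643 + 0.15·0.1214; P(plant 1) ≈ 0.7385, P(plant 2) ≈ 0.1962, P(plant 3) ≈ 0.0654
After 'pass': normaliser = 0.6·0.7385 + 0.85·0.1962 + 0.85·0.0654; P(plant 1) ≈ 0.6659, P(plant 2) ≈ 0.2506, P(plant 3) ≈ 0.0835
After 'flag': normaliser = 0.4·0.6659 + 0.15·0.2506 + 0.15·0.0835; P(plant 1) ≈ 0.8416, P(plant 2) ≈ 0.1188, P(plant 3) ≈ 0.0396
After 'flag': normaliser = 0.4·0.8416 + 0.15·0.1188 + 0.15·0.0396; P(plant 1) ≈ 0.9341, P(plant 2) ≈ 0.0494, P(plant 3) ≈ 0.0165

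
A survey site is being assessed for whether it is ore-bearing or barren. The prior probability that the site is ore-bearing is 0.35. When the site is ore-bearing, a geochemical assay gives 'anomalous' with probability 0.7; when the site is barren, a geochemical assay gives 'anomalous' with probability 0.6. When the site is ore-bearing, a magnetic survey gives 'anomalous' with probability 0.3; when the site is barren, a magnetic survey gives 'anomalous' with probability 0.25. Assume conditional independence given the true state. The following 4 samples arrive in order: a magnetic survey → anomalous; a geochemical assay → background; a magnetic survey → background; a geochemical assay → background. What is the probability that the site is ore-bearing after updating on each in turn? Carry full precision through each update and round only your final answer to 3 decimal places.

After a magnetic survey='anomalous': P(ore) = 0.3·0.3500 / (0.3·0.3500 + 0.25·0.6500) ≈ 0.3925
After a geochemical assay='background': P(ore) = 0.3·0.3925 / (0.3·0.3925 + 0.4·0.6075) ≈ 0.3264
After a magnetic survey='background': P(ore) = 0.7·0.3264 / (0.7·0.3264 + 0.75·0.6736) ≈ 0.3114
After a geochemical assay='background': P(ore) = 0.3·0.3114 / (0.3·0.3114 + 0.4·0.6886) ≈ 0.2533

0.253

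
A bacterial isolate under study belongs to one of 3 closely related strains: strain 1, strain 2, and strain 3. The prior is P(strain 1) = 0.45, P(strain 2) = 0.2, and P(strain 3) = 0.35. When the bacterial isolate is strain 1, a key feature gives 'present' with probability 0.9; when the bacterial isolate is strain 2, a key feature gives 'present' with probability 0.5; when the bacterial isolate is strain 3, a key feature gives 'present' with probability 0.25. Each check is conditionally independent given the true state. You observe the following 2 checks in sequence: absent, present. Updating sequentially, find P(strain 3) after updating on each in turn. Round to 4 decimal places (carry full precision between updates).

0.4203

After 'absent': normaliser = 0.1·0.4500 + 0.5·0.2000 + 0.75·0.3500; P(strain 1) ≈ 0.1104, P(strain 2) ≈ 0.2454, P(strain 3) ≈ 0.6442
After 'present': normaliser = 0.9·0.1104 + 0.5·0.2454 + 0.25·0.6442; P(strain 1) ≈ 0.2594, P(strain 2) ≈ 0.3203, P(strain 3) ≈ 0.4203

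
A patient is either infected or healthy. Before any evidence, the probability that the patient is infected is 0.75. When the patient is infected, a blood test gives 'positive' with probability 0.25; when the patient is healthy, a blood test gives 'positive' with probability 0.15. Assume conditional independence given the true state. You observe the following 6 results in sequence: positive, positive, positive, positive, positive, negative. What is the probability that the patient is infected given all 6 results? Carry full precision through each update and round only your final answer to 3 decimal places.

0.971

After 'positive': P(infected) = 0.25·0.7500 / (0.25·0.7500 + 0.15·0.2500) ≈ 0.8333
After 'positive': P(infected) = 0.25·0.8333 / (0.25·0.8333 + 0.15·0.1667) ≈ 0.8929
After 'positive': P(infected) = 0.25·0.8929 / (0.25·0.8929 + 0.15·0.1071) ≈ 0.9328
After 'positive': P(infected) = 0.25·0.9328 / (0.25·0.9328 + 0.15·0.0672) ≈ 0.9586
After 'positive': P(infected) = 0.25·0.9586 / (0.25·0.9586 + 0.15·0.0414) ≈ 0.9747
After 'negative': P(infected) = 0.75·0.9747 / (0.75·0.9747 + 0.85·0.0253) ≈ 0.9715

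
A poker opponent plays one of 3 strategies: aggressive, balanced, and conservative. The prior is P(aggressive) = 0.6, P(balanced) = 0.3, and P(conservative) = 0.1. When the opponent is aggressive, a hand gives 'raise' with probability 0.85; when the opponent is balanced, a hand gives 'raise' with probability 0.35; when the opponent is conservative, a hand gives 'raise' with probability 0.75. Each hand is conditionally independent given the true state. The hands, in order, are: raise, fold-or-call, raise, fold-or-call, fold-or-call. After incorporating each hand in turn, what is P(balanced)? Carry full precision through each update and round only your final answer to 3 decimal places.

0.812

After 'raise': normaliser = 0.85·0.6000 + 0.35·0.3000 + 0.75·0.1000; P(aggressive) ≈ 0.7391, P(balanced) ≈ 0.1522, P(conservative) ≈ 0.1087
After 'fold-or-call': normaliser = 0.15·0.7391 + 0.65·0.1522 + 0.25·0.1087; P(aggressive) ≈ 0.4679, P(balanced) ≈ 0.4174, P(conservative) ≈ 0.1147
After 'raise': normaliser = 0.85·0.4679 + 0.35·0.4174 + 0.75·0.1147; P(aggressive) ≈ 0.6315, P(balanced) ≈ 0.2320, P(conservative) ≈ 0.1366
After 'fold-or-call': normaliser = 0.15·0.6315 + 0.65·0.2320 + 0.25·0.1366; P(aggressive) ≈ 0.3387, P(balanced) ≈ 0.5392, P(conservative) ≈ 0.1221
After 'fold-or-call': normaliser = 0.15·0.3387 + 0.65·0.5392 + 0.25·0.1221; P(aggressive) ≈ 0.1177, P(balanced) ≈ 0.8117, P(conservative) ≈ 0.0707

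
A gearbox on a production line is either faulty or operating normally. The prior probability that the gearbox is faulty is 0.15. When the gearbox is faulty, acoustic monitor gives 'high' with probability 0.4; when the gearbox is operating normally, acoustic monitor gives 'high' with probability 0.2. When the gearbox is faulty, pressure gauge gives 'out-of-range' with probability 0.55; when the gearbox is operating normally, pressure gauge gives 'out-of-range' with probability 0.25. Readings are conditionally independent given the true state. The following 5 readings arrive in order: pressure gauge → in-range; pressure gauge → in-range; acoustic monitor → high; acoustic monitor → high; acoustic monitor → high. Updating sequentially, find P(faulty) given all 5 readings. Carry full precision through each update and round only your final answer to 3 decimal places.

After pressure gauge='in-range': P(faulty) = 0.45·0.1500 / (0.45·0.1500 + 0.75·0.8500) ≈ 0.0957
After pressure gauge='in-range': P(faulty) = 0.45·0.0957 / (0.45·0.0957 + 0.75·0.9043) ≈ 0.0597
After acoustic monitor='high': P(faulty) = 0.4·0.0597 / (0.4·0.0597 + 0.2·0.9403) ≈ 0.1127
After acoustic monitor='high': P(faulty) = 0.4·0.1127 / (0.4·0.1127 + 0.2·0.8873) ≈ 0.2026
After acoustic monitor='high': P(faulty) = 0.4·0.2026 / (0.4·0.2026 + 0.2·0.7974) ≈ 0.3370

0.337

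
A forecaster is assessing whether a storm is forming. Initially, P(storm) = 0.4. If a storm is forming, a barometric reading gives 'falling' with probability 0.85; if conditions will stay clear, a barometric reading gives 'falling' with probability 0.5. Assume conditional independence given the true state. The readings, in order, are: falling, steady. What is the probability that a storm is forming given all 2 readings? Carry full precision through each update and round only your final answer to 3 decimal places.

0.254

After 'falling': P(storm) = 0.85·0.4000 / (0.85·0.4000 + 0.5·0.6000) ≈ 0.5312
After 'steady': P(storm) = 0.15·0.5312 / (0.15·0.5312 + 0.5·0.4688) ≈ 0.2537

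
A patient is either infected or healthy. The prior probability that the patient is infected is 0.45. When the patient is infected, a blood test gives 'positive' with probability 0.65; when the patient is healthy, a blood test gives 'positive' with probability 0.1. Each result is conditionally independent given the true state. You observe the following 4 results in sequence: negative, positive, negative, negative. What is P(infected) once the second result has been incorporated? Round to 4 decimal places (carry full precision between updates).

0.6741

After 'negative': P(infected) = 0.35·0.4500 / (0.35·0.4500 + 0.9·0.5500) ≈ 0.2414
After 'positive': P(infected) = 0.65·0.2414 / (0.65·0.2414 + 0.1·0.7586) ≈ 0.6741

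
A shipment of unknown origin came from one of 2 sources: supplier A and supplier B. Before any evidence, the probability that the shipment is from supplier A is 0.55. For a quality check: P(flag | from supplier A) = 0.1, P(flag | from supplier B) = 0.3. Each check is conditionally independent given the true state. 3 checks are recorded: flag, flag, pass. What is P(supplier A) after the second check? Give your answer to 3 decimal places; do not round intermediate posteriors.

0.120

After 'flag': P(supplier A) = 0.1·0.5500 / (0.1·0.5500 + 0.3·0.4500) ≈ 0.2895
After 'flag': P(supplier A) = 0.1·0.2895 / (0.1·0.2895 + 0.3·0.7105) ≈ 0.1196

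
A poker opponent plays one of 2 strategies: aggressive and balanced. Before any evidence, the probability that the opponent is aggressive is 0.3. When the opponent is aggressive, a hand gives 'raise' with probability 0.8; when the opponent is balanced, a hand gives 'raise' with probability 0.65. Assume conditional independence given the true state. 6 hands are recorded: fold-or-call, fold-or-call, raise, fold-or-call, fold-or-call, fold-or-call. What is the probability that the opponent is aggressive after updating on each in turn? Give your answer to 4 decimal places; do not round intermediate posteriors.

0.0311

Apply Bayes' rule sequentially, carrying P(aggressive) forward.
After 'fold-or-call': P(aggressive) = 0.2·0.3000 / (0.2·0.3000 + 0.35·0.7000) ≈ 0.1967
After 'fold-or-call': P(aggressive) = 0.2·0.1967 / (0.2·0.1967 + 0.35·0.8033) ≈ 0.1228
After 'raise': P(aggressive) = 0.8·0.1228 / (0.8·0.1228 + 0.65·0.8772) ≈ 0.1469
After 'fold-or-call': P(aggressive) = 0.2·0.1469 / (0.2·0.1469 + 0.35·0.8531) ≈ 0.0896
After 'fold-or-call': P(aggressive) = 0.2·0.0896 / (0.2·0.0896 + 0.35·0.9104) ≈ 0.0532
After 'fold-or-call': P(aggressive) = 0.2·0.0532 / (0.2·0.0532 + 0.35·0.9468) ≈ 0.0311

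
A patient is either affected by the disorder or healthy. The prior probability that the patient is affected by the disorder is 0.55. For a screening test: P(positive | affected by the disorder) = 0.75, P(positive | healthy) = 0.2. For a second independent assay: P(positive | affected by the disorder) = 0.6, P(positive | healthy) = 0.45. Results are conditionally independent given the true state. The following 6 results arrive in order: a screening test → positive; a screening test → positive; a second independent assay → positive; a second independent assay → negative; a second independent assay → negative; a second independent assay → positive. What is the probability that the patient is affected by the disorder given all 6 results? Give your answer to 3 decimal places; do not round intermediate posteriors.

0.942

After a screening test='positive': P(affected) = 0.75·0.5500 / (0.75·0.5500 + 0.2·0.4500) ≈ 0.8209
After a screening test='positive': P(affected) = 0.75·0.8209 / (0.75·0.8209 + 0.2·0.1791) ≈ 0.9450
After a second independent assay='positive': P(affected) = 0.6·0.9450 / (0.6·0.9450 + 0.45·0.0550) ≈ 0.9582
After a second independent assay='negative': P(affected) = 0.4·0.9582 / (0.4·0.9582 + 0.55·0.0418) ≈ 0.9434
After a second independent assay='negative': P(affected) = 0.4·0.9434 / (0.4·0.9434 + 0.55·0.0566) ≈ 0.9238
After a second independent assay='positive': P(affected) = 0.6·0.9238 / (0.6·0.9238 + 0.45·0.0762) ≈ 0.9417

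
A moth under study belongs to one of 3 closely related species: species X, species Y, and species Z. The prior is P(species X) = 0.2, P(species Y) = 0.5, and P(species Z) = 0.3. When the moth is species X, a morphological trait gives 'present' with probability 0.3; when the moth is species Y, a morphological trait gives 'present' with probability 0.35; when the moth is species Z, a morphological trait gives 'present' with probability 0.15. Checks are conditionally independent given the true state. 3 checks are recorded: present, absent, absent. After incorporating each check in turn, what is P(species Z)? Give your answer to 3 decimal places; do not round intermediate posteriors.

Apply Bayes' rule sequentially, carrying P(species Z) forward.
After 'present': normaliser = 0.3·0.2000 + 0.35·0.5000 + 0.15·0.3000; P(species X) ≈ 0.2143, P(species Y) ≈ 0.6250, P(species Z) ≈ 0.1607
After 'absent': normaliser = 0.7·0.2143 + 0.65·0.6250 + 0.85·0.1607; P(species X) ≈ 0.2165, P(species Y) ≈ 0.5863, P(species Z) ≈ 0.1972
After 'absent': normaliser = 0.7·0.2165 + 0.65·0.5863 + 0.85·0.1972; P(species X) ≈ 0.2164, P(species Y) ≈ 0.5443, P(species Z) ≈ 0.2393

0.239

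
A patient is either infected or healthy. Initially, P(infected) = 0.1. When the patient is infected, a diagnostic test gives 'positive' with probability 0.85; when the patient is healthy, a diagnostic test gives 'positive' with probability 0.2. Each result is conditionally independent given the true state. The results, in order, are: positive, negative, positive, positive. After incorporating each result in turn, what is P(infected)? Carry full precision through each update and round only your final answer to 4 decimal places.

0.6153

After 'positive': P(infected) = 0.85·0.1000 / (0.85·0.1000 + 0.2·0.9000) ≈ 0.3208
After 'negative': P(infected) = 0.15·0.3208 / (0.15·0.3208 + 0.8·0.6792) ≈ 0.0813
After 'positive': P(infected) = 0.85·0.0813 / (0.85·0.0813 + 0.2·0.9187) ≈ 0.2734
After 'positive': P(infected) = 0.85·0.2734 / (0.85·0.2734 + 0.2·0.7266) ≈ 0.6153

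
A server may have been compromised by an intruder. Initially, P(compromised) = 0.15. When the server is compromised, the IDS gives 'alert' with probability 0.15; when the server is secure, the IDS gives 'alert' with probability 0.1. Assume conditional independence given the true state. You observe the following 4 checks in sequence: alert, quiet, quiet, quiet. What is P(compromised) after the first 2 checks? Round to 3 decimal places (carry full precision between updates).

0.200

Apply Bayes' rule sequentially, carrying P(compromised) forward.
After 'alert': P(compromised) = 0.15·0.1500 / (0.15·0.1500 + 0.1·0.8500) ≈ 0.2093
After 'quiet': P(compromised) = 0.85·0.2093 / (0.85·0.2093 + 0.9·0.7907) ≈ 0.2000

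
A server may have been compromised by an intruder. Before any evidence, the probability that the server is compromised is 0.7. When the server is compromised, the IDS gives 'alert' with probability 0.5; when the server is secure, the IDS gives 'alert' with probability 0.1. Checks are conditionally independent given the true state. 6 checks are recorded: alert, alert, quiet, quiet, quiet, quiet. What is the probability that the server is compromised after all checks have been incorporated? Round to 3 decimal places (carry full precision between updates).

0.847

After 'alert': P(compromised) = 0.5·0.7000 / (0.5·0.7000 + 0.1·0.3000) ≈ 0.9211
After 'alert': P(compromised) = 0.5·0.9211 / (0.5·0.9211 + 0.1·0.0789) ≈ 0.9831
After 'quiet': P(compromised) = 0.5·0.9831 / (0.5·0.9831 + 0.9·0.0169) ≈ 0.9701
After 'quiet': P(compromised) = 0.5·0.9701 / (0.5·0.9701 + 0.9·0.0299) ≈ 0.9474
After 'quiet': P(compromised) = 0.5·0.9474 / (0.5·0.9474 + 0.9·0.0526) ≈ 0.9091
After 'quiet': P(compromised) = 0.5·0.9091 / (0.5·0.9091 + 0.9·0.0909) ≈ 0.8475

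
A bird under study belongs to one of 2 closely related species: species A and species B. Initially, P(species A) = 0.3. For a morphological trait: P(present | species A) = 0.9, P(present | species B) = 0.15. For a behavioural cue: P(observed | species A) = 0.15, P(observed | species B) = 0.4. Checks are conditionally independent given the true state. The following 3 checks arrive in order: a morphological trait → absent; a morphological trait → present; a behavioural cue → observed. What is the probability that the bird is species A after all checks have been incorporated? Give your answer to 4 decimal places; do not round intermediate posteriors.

After a morphological trait='absent': P(species A) = 0.1·0.3000 / (0.1·0.3000 + 0.85·0.7000) ≈ 0.0480
After a morphological trait='present': P(species A) = 0.9·0.0480 / (0.9·0.0480 + 0.15·0.9520) ≈ 0.2323
After a behavioural cue='observed': P(species A) = 0.15·0.2323 / (0.15·0.2323 + 0.4·0.7677) ≈ 0.1019

0.1019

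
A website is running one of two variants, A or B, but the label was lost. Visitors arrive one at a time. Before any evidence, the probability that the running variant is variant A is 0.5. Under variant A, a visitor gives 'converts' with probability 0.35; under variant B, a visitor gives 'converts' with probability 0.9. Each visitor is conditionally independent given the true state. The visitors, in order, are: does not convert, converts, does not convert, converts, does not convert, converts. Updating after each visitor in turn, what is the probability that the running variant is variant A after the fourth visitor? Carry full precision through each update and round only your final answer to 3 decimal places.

After 'does not convert': P(A) = 0.65·0.5000 / (0.65·0.5000 + 0.1·0.5000) ≈ 0.8667
After 'converts': P(A) = 0.35·0.8667 / (0.35·0.8667 + 0.9·0.1333) ≈ 0.7165
After 'does not convert': P(A) = 0.65·0.7165 / (0.65·0.7165 + 0.1·0.2835) ≈ 0.9426
After 'converts': P(A) = 0.35·0.9426 / (0.35·0.9426 + 0.9·0.0574) ≈ 0.8647

0.865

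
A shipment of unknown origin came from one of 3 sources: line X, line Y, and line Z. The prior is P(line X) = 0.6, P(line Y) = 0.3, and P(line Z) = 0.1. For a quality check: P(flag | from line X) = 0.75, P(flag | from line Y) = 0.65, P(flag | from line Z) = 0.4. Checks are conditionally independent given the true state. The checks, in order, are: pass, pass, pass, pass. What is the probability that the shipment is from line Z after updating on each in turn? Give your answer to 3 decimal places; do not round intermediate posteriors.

Apply Bayes' rule sequentially, carrying P(line Z) forward.
After 'pass': normaliser = 0.25·0.6000 + 0.35·0.3000 + 0.6·0.1000; P(line X) ≈ 0.4762, P(line Y) ≈ 0.3333, P(line Z) ≈ 0.1905
After 'pass': normaliser = 0.25·0.4762 + 0.35·0.3333 + 0.6·0.1905; P(line X) ≈ 0.3401, P(line Y) ≈ 0.3333, P(line Z) ≈ 0.3265
After 'pass': normaliser = 0.25·0.3401 + 0.35·0.3333 + 0.6·0.3265; P(line X) ≈ 0.2139, P(line Y) ≈ 0.2934, P(line Z) ≈ 0.4927
After 'pass': normaliser = 0.25·0.2139 + 0.35·0.2934 + 0.6·0.4927; P(line X) ≈ 0.1183, P(line Y) ≈ 0.2273, P(line Z) ≈ 0.6544

0.654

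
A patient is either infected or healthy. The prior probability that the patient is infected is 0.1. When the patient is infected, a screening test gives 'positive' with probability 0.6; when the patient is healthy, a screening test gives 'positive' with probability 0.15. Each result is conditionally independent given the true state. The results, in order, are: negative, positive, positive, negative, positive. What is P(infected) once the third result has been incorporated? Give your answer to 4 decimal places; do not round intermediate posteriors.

After 'negative': P(infected) = 0.4·0.1000 / (0.4·0.1000 + 0.85·0.9000) ≈ 0.0497
After 'positive': P(infected) = 0.6·0.0497 / (0.6·0.0497 + 0.15·0.9503) ≈ 0.1730
After 'positive': P(infected) = 0.6·0.1730 / (0.6·0.1730 + 0.15·0.8270) ≈ 0.4555

0.4555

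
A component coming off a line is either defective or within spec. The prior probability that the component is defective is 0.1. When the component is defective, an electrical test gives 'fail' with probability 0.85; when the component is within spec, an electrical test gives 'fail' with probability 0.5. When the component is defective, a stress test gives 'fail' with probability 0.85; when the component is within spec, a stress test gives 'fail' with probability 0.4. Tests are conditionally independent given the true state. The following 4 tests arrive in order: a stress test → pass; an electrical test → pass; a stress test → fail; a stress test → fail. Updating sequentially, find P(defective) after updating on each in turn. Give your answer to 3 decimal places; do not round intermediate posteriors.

0.036

Apply Bayes' rule sequentially, carrying P(defective) forward.
After a stress test='pass': P(defective) = 0.15·0.1000 / (0.15·0.1000 + 0.6·0.9000) ≈ 0.0270
After an electrical test='pass': P(defective) = 0.15·0.0270 / (0.15·0.0270 + 0.5·0.9730) ≈ 0.0083
After a stress test='fail': P(defective) = 0.85·0.0083 / (0.85·0.0083 + 0.4·0.9917) ≈ 0.0174
After a stress test='fail': P(defective) = 0.85·0.0174 / (0.85·0.0174 + 0.4·0.9826) ≈ 0.0363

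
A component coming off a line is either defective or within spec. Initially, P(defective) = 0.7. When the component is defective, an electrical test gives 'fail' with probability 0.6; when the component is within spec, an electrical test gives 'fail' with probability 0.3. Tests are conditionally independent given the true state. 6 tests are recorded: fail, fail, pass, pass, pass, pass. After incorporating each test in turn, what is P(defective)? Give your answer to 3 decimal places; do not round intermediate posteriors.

0.499

After 'fail': P(defective) = 0.6·0.7000 / (0.6·0.7000 + 0.3·0.3000) ≈ 0.8235
After 'fail': P(defective) = 0.6·0.8235 / (0.6·0.8235 + 0.3·0.1765) ≈ 0.9032
After 'pass': P(defective) = 0.4·0.9032 / (0.4·0.9032 + 0.7·0.0968) ≈ 0.8421
After 'pass': P(defective) = 0.4·0.8421 / (0.4·0.8421 + 0.7·0.1579) ≈ 0.7529
After 'pass': P(defective) = 0.4·0.7529 / (0.4·0.7529 + 0.7·0.2471) ≈ 0.6352
After 'pass': P(defective) = 0.4·0.6352 / (0.4·0.6352 + 0.7·0.3648) ≈ 0.4988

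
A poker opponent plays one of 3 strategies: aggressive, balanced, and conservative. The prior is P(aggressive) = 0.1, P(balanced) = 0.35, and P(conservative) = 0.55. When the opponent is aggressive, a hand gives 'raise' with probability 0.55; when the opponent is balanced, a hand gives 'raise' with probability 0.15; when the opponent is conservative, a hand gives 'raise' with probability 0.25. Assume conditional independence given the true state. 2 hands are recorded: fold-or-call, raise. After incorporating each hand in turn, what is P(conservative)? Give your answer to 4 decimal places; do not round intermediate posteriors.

After 'fold-or-call': normaliser = 0.45·0.1000 + 0.85·0.3500 + 0.75·0.5500; P(aggressive) ≈ 0.0596, P(balanced) ≈ 0.3940, P(conservative) ≈ 0.5464
After 'raise': normaliser = 0.55·0.0596 + 0.15·0.3940 + 0.25·0.5464; P(aggressive) ≈ 0.1435, P(balanced) ≈ 0.2587, P(conservative) ≈ 0.5978

0.5978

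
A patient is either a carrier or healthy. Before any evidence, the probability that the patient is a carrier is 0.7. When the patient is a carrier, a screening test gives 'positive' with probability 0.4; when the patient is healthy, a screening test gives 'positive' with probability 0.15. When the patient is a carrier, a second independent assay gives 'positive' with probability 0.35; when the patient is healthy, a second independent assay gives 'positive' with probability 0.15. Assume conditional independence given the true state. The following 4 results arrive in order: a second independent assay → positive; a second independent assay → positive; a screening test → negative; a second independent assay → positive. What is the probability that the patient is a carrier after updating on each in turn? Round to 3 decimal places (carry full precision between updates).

Each posterior becomes the prior for the next update.
After a second independent assay='positive': P(carrier) = 0.35·0.7000 / (0.35·0.7000 + 0.15·0.3000) ≈ 0.8448
After a second independent assay='positive': P(carrier) = 0.35·0.8448 / (0.35·0.8448 + 0.15·0.1552) ≈ 0.9270
After a screening test='negative': P(carrier) = 0.6·0.9270 / (0.6·0.9270 + 0.85·0.0730) ≈ 0.8997
After a second independent assay='positive': P(carrier) = 0.35·0.8997 / (0.35·0.8997 + 0.15·0.1003) ≈ 0.9544

0.954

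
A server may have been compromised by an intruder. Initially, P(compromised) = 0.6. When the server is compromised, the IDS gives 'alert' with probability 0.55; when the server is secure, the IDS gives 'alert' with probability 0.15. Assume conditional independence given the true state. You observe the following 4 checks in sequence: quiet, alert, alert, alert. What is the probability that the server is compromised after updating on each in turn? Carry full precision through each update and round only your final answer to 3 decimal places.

After 'quiet': P(compromised) = 0.45·0.6000 / (0.45·0.6000 + 0.85·0.4000) ≈ 0.4426
After 'alert': P(compromised) = 0.55·0.4426 / (0.55·0.4426 + 0.15·0.5574) ≈ 0.7444
After 'alert': P(compromised) = 0.55·0.7444 / (0.55·0.7444 + 0.15·0.2556) ≈ 0.9144
After 'alert': P(compromised) = 0.55·0.9144 / (0.55·0.9144 + 0.15·0.0856) ≈ 0.9751

0.975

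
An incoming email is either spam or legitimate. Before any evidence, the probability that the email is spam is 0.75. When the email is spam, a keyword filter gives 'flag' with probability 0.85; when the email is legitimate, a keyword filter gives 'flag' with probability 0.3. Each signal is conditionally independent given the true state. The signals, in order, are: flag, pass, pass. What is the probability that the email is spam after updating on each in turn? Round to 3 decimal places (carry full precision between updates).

After 'flag': P(spam) = 0.85·0.7500 / (0.85·0.7500 + 0.3·0.2500) ≈ 0.8947
After 'pass': P(spam) = 0.15·0.8947 / (0.15·0.8947 + 0.7·0.1053) ≈ 0.6456
After 'pass': P(spam) = 0.15·0.6456 / (0.15·0.6456 + 0.7·0.3544) ≈ 0.2807

0.281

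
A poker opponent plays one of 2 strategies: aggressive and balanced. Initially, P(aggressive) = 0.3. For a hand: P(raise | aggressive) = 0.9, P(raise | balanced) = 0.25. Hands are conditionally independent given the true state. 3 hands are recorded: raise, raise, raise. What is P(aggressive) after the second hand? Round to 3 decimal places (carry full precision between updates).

After 'raise': P(aggressive) = 0.9·0.3000 / (0.9·0.3000 + 0.25·0.7000) ≈ 0.6067
After 'raise': P(aggressive) = 0.9·0.6067 / (0.9·0.6067 + 0.25·0.3933) ≈ 0.8474

0.847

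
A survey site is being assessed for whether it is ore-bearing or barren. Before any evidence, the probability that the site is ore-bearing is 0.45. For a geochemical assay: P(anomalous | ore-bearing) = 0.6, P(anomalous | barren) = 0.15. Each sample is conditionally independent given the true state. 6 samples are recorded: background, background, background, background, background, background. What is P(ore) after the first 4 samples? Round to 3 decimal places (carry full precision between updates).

0.039

After 'background': P(ore) = 0.4·0.4500 / (0.4·0.4500 + 0.85·0.5500) ≈ 0.2780
After 'background': P(ore) = 0.4·0.2780 / (0.4·0.2780 + 0.85·0.7220) ≈ 0.1534
After 'background': P(ore) = 0.4·0.1534 / (0.4·0.1534 + 0.85·0.8466) ≈ 0.0786
After 'background': P(ore) = 0.4·0.0786 / (0.4·0.0786 + 0.85·0.9214) ≈ 0.0386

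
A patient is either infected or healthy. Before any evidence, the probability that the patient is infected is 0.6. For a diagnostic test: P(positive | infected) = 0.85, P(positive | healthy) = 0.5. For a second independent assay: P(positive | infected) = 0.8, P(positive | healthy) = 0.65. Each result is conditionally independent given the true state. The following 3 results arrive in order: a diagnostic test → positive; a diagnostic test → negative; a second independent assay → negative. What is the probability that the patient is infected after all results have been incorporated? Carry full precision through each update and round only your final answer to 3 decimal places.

0.304

After a diagnostic test='positive': P(infected) = 0.85·0.6000 / (0.85·0.6000 + 0.5·0.4000) ≈ 0.7183
After a diagnostic test='negative': P(infected) = 0.15·0.7183 / (0.15·0.7183 + 0.5·0.2817) ≈ 0.4334
After a second independent assay='negative': P(infected) = 0.2·0.4334 / (0.2·0.4334 + 0.35·0.5666) ≈ 0.3042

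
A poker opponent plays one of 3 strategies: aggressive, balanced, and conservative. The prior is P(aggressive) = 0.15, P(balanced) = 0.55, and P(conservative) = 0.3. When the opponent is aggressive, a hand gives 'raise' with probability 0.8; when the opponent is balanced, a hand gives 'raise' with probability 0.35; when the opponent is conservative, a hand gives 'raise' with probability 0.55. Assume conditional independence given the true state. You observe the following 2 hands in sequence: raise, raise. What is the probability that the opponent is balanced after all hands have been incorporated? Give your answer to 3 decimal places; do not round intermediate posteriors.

0.265

After 'raise': normaliser = 0.8·0.1500 + 0.35·0.5500 + 0.55·0.3000; P(aggressive) ≈ 0.2513, P(balanced) ≈ 0.4031, P(conservative) ≈ 0.3455
After 'raise': normaliser = 0.8·0.2513 + 0.35·0.4031 + 0.55·0.3455; P(aggressive) ≈ 0.3778, P(balanced) ≈ 0.2651, P(conservative) ≈ 0.3571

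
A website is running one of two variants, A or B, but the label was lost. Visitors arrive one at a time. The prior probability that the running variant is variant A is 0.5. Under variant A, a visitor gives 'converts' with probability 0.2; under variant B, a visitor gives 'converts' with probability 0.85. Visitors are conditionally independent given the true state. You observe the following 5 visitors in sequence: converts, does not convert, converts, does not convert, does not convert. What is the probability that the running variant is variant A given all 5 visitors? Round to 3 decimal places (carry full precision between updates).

After 'converts': P(A) = 0.2·0.5000 / (0.2·0.5000 + 0.85·0.5000) ≈ 0.1905
After 'does not convert': P(A) = 0.8·0.1905 / (0.8·0.1905 + 0.15·0.8095) ≈ 0.5565
After 'converts': P(A) = 0.2·0.5565 / (0.2·0.5565 + 0.85·0.4435) ≈ 0.2280
After 'does not convert': P(A) = 0.8·0.2280 / (0.8·0.2280 + 0.15·0.7720) ≈ 0.6116
After 'does not convert': P(A) = 0.8·0.6116 / (0.8·0.6116 + 0.15·0.3884) ≈ 0.8936

0.894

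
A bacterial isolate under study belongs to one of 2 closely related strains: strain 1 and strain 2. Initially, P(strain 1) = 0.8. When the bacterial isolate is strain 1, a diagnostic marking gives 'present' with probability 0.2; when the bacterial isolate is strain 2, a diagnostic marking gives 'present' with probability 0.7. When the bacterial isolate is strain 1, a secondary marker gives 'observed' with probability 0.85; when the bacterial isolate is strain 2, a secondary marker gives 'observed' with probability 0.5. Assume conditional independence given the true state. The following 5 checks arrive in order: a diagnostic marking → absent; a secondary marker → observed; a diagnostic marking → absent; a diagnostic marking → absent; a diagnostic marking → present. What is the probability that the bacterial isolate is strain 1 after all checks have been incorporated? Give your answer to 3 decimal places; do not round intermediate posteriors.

After a diagnostic marking='absent': P(strain 1) = 0.8·0.8000 / (0.8·0.8000 + 0.3·0.2000) ≈ 0.9143
After a secondary marker='observed': P(strain 1) = 0.85·0.9143 / (0.85·0.9143 + 0.5·0.0857) ≈ 0.9477
After a diagnostic marking='absent': P(strain 1) = 0.8·0.9477 / (0.8·0.9477 + 0.3·0.0523) ≈ 0.9797
After a diagnostic marking='absent': P(strain 1) = 0.8·0.9797 / (0.8·0.9797 + 0.3·0.0203) ≈ 0.9923
After a diagnostic marking='present': P(strain 1) = 0.2·0.9923 / (0.2·0.9923 + 0.7·0.0077) ≈ 0.9736

0.974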